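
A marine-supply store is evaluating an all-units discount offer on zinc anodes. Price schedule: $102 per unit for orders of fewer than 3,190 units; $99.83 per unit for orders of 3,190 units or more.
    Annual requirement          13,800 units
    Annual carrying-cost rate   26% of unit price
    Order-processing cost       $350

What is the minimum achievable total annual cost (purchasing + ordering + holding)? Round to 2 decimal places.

$1,420,567.61

H₁ = 26%×$102 = $26.5200;  H₂ = 26%×$99.83 = $25.9558
EOQ₁ = √(2×13,800×350/26.5200) = 603.53  (< 3,190, feasible at tier 1)
EOQ₂ = √(2×13,800×350/25.9558) = 610.06  (< 3,190 → use Q = 3,190 at tier-2 price)
TC(tier 1 (EOQ₁), Q≈603.5) = $1,423,605.72
TC(tier 2, Q≈3,190.0) = $1,420,567.61
Minimum at tier 2: $1,420,567.61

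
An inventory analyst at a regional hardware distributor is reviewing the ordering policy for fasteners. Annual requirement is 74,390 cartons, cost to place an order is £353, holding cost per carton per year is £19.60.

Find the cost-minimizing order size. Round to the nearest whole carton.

Q* = √(2·D·S / H) = √(2·74,390·353 / 19.6) = √2,679,558.2 ≈ 1,636.94

1,637 cartons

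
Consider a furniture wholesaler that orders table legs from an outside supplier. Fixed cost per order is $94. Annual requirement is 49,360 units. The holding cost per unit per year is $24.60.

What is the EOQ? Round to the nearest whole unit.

614 units

EOQ = √(2DS/H) = √(2 × 49,360 × 94 / 24.6)
    = √(377,222.76) ≈ 614.18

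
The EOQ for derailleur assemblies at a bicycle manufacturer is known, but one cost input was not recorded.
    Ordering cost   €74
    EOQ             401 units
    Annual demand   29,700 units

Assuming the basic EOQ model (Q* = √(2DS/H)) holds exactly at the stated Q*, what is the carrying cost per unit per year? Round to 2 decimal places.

€27.34

EOQ relation: Q² = 2DS/H, so rearrange for the unknown.
H = 2DS / Q² = 2 × 29,700 × 74 / 401² = 27.3357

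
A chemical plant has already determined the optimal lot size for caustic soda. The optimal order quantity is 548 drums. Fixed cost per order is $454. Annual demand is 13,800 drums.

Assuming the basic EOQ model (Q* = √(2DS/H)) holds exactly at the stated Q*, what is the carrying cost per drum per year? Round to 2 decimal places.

$41.73

Since Q* = (2DS/H)^½, squaring gives Q*²·H = 2DS.
H = 2DS / Q² = 2 × 13,800 × 454 / 548² = 41.7257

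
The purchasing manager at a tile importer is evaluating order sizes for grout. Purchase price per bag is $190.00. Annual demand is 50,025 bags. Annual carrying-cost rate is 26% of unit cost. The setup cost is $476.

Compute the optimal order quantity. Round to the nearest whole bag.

982 bags

H = i·C = 0.26 × $190 = $49.4000 per bag-year
EOQ = √(2DS/H) = √(2 × 50,025 × 476 / 49.4)
    = √(964,044.53) ≈ 981.86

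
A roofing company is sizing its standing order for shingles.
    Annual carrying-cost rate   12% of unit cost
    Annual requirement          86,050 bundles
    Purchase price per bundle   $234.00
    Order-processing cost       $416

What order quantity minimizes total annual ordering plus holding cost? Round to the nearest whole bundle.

H = i·C = 0.12 × $234 = $28.0800 per bundle-year
Q* = √(2·D·S / H) = √(2·86,050·416 / 28.08) = √2,549,629.6 ≈ 1,596.76

1,597 bundles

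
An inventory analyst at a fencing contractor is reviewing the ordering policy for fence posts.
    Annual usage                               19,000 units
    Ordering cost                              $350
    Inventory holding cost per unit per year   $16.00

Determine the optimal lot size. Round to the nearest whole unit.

2DS/H = 2·19,000·350/16 = 831,250.00
EOQ = √831,250.00 ≈ 911.73

912 units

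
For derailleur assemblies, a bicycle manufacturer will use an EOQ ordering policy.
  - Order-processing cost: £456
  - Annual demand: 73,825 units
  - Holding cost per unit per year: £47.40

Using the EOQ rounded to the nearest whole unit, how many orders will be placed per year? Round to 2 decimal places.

61.93 orders per year

EOQ = √(2DS/H) = √(2 × 73,825 × 456 / 47.4)
    = √(1,420,430.38) ≈ 1,191.82 → Q = 1,192
N = D/Q = 73,825/1,192 ≈ 61.934 orders/yr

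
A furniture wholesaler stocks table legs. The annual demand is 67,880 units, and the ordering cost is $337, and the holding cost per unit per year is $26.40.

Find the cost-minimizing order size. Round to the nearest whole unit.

Optimal lot size Q* = (2 × 67,880 × $337 / $26.4)^½ ≈ 1,316.43

1,316 units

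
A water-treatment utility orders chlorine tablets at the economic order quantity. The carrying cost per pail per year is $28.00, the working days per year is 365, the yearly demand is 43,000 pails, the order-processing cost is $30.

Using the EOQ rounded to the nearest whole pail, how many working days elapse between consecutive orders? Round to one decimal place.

2DS/H = 2·43,000·30/28 = 92,142.86
EOQ = √92,142.86 ≈ 303.55 → Q = 304 pails
T = Q/D × 365 days = 304/43,000 × 365 = 2.580 days

2.6 days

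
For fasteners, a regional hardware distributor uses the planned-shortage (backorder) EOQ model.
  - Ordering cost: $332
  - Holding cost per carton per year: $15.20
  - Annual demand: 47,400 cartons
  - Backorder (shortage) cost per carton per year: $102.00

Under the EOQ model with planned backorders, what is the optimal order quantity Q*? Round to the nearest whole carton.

1,542 cartons

Basic EOQ = √(2·47,400·332/15.2) = 1,438.969
Backorder adjustment √((H+b)/b) = √((15.2+102)/102) = 1.0719
Q* = 1,438.969 × 1.0719 ≈ 1,542.46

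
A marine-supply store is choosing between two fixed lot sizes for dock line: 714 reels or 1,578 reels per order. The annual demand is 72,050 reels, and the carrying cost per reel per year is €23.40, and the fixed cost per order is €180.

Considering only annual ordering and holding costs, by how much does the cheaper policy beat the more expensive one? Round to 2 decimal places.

€163.57

For each Q, cost = (D/Q)·S + (Q/2)·H.
TC(714) = (72,050/714)×180 + (714/2)×23.4 = €26,517.67
TC(1,578) = (72,050/1,578)×180 + (1,578/2)×23.4 = €26,681.23
Cheaper: Q = 714.  Difference = €163.57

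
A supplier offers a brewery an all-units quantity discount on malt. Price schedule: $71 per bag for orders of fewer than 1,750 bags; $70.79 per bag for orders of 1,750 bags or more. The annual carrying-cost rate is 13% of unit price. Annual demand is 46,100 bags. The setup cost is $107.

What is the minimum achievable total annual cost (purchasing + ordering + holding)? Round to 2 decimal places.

$3,274,290.05

H₁ = 13%×$71 = $9.2300;  H₂ = 13%×$70.79 = $9.2027
EOQ₁ = √(2×46,100×107/9.2300) = 1,033.85  (< 1,750, feasible at tier 1)
EOQ₂ = √(2×46,100×107/9.2027) = 1,035.38  (< 1,750 → use Q = 1,750 at tier-2 price)
TC(tier 1 (EOQ₁), Q≈1,033.8) = $3,282,642.41
TC(tier 2, Q≈1,750.0) = $3,274,290.05
Minimum at tier 2: $3,274,290.05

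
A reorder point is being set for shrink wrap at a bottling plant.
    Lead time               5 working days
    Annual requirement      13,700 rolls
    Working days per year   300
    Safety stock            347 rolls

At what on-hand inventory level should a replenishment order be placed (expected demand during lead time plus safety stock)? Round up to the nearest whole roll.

576 rolls

Daily demand d = 13,700 / 300 = 45.667 rolls/day
Demand during lead time = 45.667 × 5 = 228.33
Reorder point = 228.33 + 347 = 575.33 → round up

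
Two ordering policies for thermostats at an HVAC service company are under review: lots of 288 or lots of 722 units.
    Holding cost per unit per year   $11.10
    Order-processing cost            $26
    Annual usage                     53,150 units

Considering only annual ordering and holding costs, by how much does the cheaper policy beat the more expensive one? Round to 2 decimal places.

TC(Q) = (D/Q)S + (Q/2)H
TC(288) = (53,150/288)×26 + (288/2)×11.1 = $6,396.66
TC(722) = (53,150/722)×26 + (722/2)×11.1 = $5,921.09
Lots of 722 are cheaper by $475.57.

$475.57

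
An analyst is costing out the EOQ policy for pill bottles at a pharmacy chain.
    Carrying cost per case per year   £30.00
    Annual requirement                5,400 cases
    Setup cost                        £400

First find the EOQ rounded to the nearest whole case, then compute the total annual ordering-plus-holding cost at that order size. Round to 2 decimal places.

Q* = √(2·D·S / H) = √(2·5,400·400 / 30) = √144,000.0 ≈ 379.47 → Q = 379 cases
Ordering: D/Q × S = 5,400/379 × £400 = £5,699.21
Holding:  Q/2 × H = 379/2 × £30 = £5,685.00
Total = £5,699.21 + £5,685.00 = £11,384.21

£11,384.21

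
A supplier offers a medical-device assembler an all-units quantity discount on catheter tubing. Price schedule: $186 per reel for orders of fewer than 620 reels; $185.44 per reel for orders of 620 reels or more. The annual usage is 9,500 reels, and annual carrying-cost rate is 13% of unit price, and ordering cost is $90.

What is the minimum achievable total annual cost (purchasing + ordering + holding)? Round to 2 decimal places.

$1,770,532.26

H₁ = 13%×$186 = $24.1800;  H₂ = 13%×$185.44 = $24.1072
EOQ₁ = √(2×9,500×90/24.1800) = 265.93  (< 620, feasible at tier 1)
EOQ₂ = √(2×9,500×90/24.1072) = 266.33  (< 620 → use Q = 620 at tier-2 price)
TC(tier 1 (EOQ₁), Q≈265.9) = $1,773,430.23
TC(tier 2, Q≈620.0) = $1,770,532.26
Minimum at tier 2: $1,770,532.26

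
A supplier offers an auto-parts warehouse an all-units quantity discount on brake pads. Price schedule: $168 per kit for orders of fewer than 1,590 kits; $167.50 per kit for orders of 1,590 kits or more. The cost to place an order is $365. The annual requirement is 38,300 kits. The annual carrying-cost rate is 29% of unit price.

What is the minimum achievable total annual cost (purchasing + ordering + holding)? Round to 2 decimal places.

H₁ = 29%×$168 = $48.7200;  H₂ = 29%×$167.50 = $48.5750
EOQ₁ = √(2×38,300×365/48.7200) = 757.54  (< 1,590, feasible at tier 1)
EOQ₂ = √(2×38,300×365/48.5750) = 758.67  (< 1,590 → use Q = 1,590 at tier-2 price)
TC(tier 1 (EOQ₁), Q≈757.5) = $6,471,307.49
TC(tier 2, Q≈1,590.0) = $6,462,659.26
Minimum at tier 2: $6,462,659.26

$6,462,659.26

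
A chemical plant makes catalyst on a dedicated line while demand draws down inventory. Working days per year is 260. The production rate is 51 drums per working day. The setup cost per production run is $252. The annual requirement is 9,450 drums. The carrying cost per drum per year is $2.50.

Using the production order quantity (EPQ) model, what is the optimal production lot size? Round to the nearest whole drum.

2,575 drums

d = 9,450/260 = 36.3462 drums/day;  effective holding cost H(1 − d/p) = 2.5·(1 − 36.3462/51) = 0.71833
Q* = √(2DS / H_eff) = √(2·9,450·252 / 0.71833) ≈ 2,574.96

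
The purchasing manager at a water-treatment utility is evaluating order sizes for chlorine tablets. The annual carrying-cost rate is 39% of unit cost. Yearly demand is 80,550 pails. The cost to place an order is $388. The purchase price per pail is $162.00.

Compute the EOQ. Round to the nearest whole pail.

995 pails

Carrying cost H = $162 × 39% = $63.1800/pail/yr
2DS/H = 2·80,550·388/63.18 = 989,344.73
EOQ = √989,344.73 ≈ 994.66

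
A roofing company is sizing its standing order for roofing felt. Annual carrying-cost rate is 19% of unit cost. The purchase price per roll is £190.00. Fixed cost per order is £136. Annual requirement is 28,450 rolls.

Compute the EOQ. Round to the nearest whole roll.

Carrying cost H = £190 × 19% = £36.1000/roll/yr
2DS/H = 2·28,450·136/36.1 = 214,360.11
EOQ = √214,360.11 ≈ 462.99

463 rolls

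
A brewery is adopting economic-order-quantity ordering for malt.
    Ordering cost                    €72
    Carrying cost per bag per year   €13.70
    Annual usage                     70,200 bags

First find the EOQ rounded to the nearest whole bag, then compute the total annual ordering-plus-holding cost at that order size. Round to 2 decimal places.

€11,768.20

EOQ = √(2DS/H) = √(2 × 70,200 × 72 / 13.7)
    = √(737,868.61) ≈ 858.99 → Q = 859 bags
Orders/yr = 70,200/859 = 81.723; ordering cost = 81.723 × €72 = €5,884.05
Average inventory = 859/2 = 429.5; holding cost = 429.5 × €13.7 = €5,884.15
Total = €5,884.05 + €5,884.15 = €11,768.20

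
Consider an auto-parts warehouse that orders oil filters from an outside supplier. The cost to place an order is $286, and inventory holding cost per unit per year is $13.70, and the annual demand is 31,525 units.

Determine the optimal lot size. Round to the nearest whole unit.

Optimal lot size Q* = (2 × 31,525 × $286 / $13.7)^½ ≈ 1,147.27

1,147 units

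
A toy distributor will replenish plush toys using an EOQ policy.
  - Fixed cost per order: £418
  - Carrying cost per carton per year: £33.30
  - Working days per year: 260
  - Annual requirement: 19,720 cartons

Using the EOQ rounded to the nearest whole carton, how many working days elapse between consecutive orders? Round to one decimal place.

2DS/H = 2·19,720·418/33.3 = 495,072.67
EOQ = √495,072.67 ≈ 703.61 → Q = 704 cartons
Cycle time = (working days × Q)/D = (260 × 704) / 19,720 = 9.282 days

9.3 days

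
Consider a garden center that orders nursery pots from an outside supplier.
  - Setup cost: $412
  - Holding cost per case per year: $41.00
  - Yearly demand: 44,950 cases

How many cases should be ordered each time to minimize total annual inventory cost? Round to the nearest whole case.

950 cases

Optimal lot size Q* = (2 × 44,950 × $412 / $41)^½ ≈ 950.47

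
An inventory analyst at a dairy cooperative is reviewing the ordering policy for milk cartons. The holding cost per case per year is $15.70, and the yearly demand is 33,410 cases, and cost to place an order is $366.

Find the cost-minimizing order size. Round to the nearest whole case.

1,248 cases

Q* = √(2·D·S / H) = √(2·33,410·366 / 15.7) = √1,557,714.6 ≈ 1,248.08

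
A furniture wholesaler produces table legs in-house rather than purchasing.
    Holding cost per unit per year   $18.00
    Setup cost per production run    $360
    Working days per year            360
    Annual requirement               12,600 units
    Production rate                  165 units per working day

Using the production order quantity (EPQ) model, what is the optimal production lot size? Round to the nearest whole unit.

800 units

Daily demand d = 12,600/360 = 35.000; p = 165; 1 − d/p = 0.78788
EPQ = √(2DS / (H(1 − d/p)))
    = √(2 × 12,600 × 360 / (18 × 0.78788)) ≈ 799.81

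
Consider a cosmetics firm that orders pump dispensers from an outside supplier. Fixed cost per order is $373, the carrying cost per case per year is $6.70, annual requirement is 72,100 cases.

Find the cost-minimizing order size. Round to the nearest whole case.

2DS/H = 2·72,100·373/6.7 = 8,027,850.75
EOQ = √8,027,850.75 ≈ 2,833.35

2,833 cases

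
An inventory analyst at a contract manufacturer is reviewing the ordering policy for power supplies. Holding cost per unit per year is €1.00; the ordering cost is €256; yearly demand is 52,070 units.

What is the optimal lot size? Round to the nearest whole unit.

5,163 units

EOQ = √(2DS/H) = √(2 × 52,070 × 256 / 1)
    = √(26,659,840.00) ≈ 5,163.32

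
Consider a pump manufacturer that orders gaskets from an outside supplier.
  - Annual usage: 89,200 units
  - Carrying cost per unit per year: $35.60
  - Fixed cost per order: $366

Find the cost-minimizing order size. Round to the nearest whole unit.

1,354 units

Q* = √(2·D·S / H) = √(2·89,200·366 / 35.6) = √1,834,112.4 ≈ 1,354.29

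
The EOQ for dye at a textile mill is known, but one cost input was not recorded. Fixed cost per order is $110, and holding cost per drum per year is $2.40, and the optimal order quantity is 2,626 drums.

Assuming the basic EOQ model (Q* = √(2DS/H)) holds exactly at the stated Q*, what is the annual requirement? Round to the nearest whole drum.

From Q* = √(2DS/H) ⇒ Q*² = 2DS/H.
D = Q²H / (2S) = 2,626² × 2.4 / (2 × 110) = 75,227.74

75,228 drums per year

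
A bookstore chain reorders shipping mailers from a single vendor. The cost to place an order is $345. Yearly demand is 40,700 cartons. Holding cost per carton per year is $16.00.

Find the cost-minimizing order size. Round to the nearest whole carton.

1,325 cartons

Optimal lot size Q* = (2 × 40,700 × $345 / $16)^½ ≈ 1,324.83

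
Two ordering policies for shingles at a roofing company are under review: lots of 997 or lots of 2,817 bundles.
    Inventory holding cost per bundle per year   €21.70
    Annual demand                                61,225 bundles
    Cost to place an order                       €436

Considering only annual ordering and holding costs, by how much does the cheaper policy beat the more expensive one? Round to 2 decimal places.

€2,448.65

Annual cost at Q: ordering D·S/Q plus holding Q·H/2.
TC(997) = (61,225/997)×436 + (997/2)×21.7 = €37,591.87
TC(2,817) = (61,225/2,817)×436 + (2,817/2)×21.7 = €40,040.52
Cheaper: Q = 997.  Difference = €2,448.65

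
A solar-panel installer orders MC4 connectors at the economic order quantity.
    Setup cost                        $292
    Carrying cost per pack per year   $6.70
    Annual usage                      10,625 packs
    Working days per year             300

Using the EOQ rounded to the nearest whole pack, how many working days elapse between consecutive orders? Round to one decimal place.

27.2 days

2DS/H = 2·10,625·292/6.7 = 926,119.40
EOQ = √926,119.40 ≈ 962.35 → Q = 962 packs
Days between orders = 300 / (D/Q) = 300 / 11.045 ≈ 27.162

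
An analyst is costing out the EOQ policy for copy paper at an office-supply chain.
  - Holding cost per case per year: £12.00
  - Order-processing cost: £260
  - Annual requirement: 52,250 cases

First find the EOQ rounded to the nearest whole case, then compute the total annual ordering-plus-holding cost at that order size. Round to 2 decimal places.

£18,056.58

Q* = √(2·D·S / H) = √(2·52,250·260 / 12) = √2,264,166.7 ≈ 1,504.71 → Q = 1,505 cases
Annual ordering cost = (D/Q)·S = (52,250/1,505) × 260 = £9,026.58
Annual holding cost  = (Q/2)·H = (1,505/2) × 12 = £9,030.00
Total = £9,026.58 + £9,030.00 = £18,056.58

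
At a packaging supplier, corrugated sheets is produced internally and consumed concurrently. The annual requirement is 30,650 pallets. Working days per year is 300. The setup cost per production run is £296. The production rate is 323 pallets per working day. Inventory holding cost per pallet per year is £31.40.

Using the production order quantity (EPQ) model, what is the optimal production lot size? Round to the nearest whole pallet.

Daily demand d = 30,650/300 = 102.167; p = 323; 1 − d/p = 0.68369
EPQ = √(2DS / (H(1 − d/p)))
    = √(2 × 30,650 × 296 / (31.4 × 0.68369)) ≈ 919.35

919 pallets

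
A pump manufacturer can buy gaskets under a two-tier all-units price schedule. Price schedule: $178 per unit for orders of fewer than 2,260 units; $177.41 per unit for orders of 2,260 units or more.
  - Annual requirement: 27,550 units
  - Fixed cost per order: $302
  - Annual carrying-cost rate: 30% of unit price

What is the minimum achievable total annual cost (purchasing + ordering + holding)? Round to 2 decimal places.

H₁ = 30%×$178 = $53.4000;  H₂ = 30%×$177.41 = $53.2230
EOQ₁ = √(2×27,550×302/53.4000) = 558.22  (< 2,260, feasible at tier 1)
EOQ₂ = √(2×27,550×302/53.2230) = 559.15  (< 2,260 → use Q = 2,260 at tier-2 price)
TC(tier 1 (EOQ₁), Q≈558.2) = $4,933,709.17
TC(tier 2, Q≈2,260.0) = $4,951,468.95
Minimum at tier 1 (EOQ₁): $4,933,709.17

$4,933,709.17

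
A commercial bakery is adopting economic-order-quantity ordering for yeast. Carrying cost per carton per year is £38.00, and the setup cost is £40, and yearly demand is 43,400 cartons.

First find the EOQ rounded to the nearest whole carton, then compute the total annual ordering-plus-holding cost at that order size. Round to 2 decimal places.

Optimal lot size Q* = (2 × 43,400 × £40 / £38)^½ ≈ 302.27 → Q = 302 cartons
Ordering: D/Q × S = 43,400/302 × £40 = £5,748.34
Holding:  Q/2 × H = 302/2 × £38 = £5,738.00
Total = £5,748.34 + £5,738.00 = £11,486.34

£11,486.34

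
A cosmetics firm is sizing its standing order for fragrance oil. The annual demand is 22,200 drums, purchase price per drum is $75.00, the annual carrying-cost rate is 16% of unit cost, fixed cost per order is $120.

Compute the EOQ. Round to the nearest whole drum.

666 drums

Holding cost per drum per year: H = 16% × $75 = $12.0000
EOQ = √(2DS/H) = √(2 × 22,200 × 120 / 12)
    = √(444,000.00) ≈ 666.33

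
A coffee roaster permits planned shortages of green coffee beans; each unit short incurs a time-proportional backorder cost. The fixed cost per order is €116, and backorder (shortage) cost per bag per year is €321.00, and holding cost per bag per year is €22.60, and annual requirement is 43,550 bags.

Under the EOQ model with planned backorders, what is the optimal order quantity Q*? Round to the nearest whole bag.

Basic EOQ = √(2·43,550·116/22.6) = 668.627
Backorder adjustment √((H+b)/b) = √((22.6+321)/321) = 1.0346
Q* = 668.627 × 1.0346 ≈ 691.76

692 bags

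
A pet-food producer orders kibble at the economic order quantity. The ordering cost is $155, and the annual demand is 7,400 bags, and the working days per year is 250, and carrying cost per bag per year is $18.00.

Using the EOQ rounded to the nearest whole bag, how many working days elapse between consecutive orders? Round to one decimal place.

Q* = √(2·D·S / H) = √(2·7,400·155 / 18) = √127,444.4 ≈ 356.99 → Q = 357 bags
Days between orders = 250 / (D/Q) = 250 / 20.728 ≈ 12.061

12.1 days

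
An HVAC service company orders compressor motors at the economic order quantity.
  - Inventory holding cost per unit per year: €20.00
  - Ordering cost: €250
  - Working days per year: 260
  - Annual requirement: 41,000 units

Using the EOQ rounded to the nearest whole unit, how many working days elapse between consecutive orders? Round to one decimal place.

2DS/H = 2·41,000·250/20 = 1,025,000.00
EOQ = √1,025,000.00 ≈ 1,012.42 → Q = 1,012 units
Days between orders = 260 / (D/Q) = 260 / 40.514 ≈ 6.418

6.4 days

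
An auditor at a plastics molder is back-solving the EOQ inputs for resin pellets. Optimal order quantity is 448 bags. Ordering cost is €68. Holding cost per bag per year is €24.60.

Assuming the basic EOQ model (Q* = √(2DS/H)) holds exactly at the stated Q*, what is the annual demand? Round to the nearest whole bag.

From Q* = √(2DS/H) ⇒ Q*² = 2DS/H.
D = Q²H / (2S) = 448² × 24.6 / (2 × 68) = 36,303.81

36,304 bags per year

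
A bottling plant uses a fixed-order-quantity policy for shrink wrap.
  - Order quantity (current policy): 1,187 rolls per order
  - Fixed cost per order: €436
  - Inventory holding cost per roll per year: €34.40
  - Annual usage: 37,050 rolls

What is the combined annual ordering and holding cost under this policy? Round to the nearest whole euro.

Ordering: D/Q × S = 37,050/1,187 × €436 = €13,608.93
Holding:  Q/2 × H = 1,187/2 × €34.4 = €20,416.40
Total = €13,608.93 + €20,416.40 = €34,025.33

€34,025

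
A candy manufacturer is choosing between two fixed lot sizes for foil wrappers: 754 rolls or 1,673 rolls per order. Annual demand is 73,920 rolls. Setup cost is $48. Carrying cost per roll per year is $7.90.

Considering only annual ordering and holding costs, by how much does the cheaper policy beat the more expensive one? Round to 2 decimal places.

For each Q, cost = (D/Q)·S + (Q/2)·H.
TC(754) = (73,920/754)×48 + (754/2)×7.9 = $7,684.08
TC(1,673) = (73,920/1,673)×48 + (1,673/2)×7.9 = $8,729.19
|ΔTC| = |$7,684.08 − $8,729.19| = $1,045.10

$1,045.10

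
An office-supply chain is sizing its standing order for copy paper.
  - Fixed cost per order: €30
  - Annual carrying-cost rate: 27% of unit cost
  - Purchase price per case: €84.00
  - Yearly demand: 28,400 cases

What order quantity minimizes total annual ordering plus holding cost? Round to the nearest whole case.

274 cases

H = i·C = 0.27 × €84 = €22.6800 per case-year
Q* = √(2·D·S / H) = √(2·28,400·30 / 22.68) = √75,132.3 ≈ 274.10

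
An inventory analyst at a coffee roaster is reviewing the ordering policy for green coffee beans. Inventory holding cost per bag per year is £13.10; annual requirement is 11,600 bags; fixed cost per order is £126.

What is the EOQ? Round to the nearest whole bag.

472 bags

Optimal lot size Q* = (2 × 11,600 × £126 / £13.1)^½ ≈ 472.38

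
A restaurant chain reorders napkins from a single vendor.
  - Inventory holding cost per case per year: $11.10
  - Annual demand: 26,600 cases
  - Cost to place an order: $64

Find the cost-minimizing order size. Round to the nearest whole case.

554 cases

2DS/H = 2·26,600·64/11.1 = 306,738.74
EOQ = √306,738.74 ≈ 553.84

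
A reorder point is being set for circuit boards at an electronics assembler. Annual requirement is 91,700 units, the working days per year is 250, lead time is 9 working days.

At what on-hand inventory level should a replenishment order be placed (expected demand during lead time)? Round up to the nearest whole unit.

Daily demand d = 91,700 / 250 = 366.800 units/day
Demand during lead time = 366.800 × 9 = 3,301.20
Reorder point = 3,301.20 → round up

3,302 units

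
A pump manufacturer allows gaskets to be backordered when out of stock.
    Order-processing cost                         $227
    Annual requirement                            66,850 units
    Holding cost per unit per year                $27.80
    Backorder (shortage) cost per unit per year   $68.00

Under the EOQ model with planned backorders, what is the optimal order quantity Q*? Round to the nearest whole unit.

1,240 units

Basic EOQ = √(2·66,850·227/27.8) = 1,044.856
Backorder adjustment √((H+b)/b) = √((27.8+68)/68) = 1.1869
Q* = 1,044.856 × 1.1869 ≈ 1,240.18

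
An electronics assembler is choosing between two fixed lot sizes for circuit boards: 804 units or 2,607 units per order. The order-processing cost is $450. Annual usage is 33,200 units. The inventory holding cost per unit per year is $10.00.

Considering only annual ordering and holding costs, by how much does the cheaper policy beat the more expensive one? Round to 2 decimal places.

TC(Q) = (D/Q)S + (Q/2)H
TC(804) = (33,200/804)×450 + (804/2)×10 = $22,602.09
TC(2,607) = (33,200/2,607)×450 + (2,607/2)×10 = $18,765.72
Cheaper: Q = 2,607.  Difference = $3,836.36

$3,836.36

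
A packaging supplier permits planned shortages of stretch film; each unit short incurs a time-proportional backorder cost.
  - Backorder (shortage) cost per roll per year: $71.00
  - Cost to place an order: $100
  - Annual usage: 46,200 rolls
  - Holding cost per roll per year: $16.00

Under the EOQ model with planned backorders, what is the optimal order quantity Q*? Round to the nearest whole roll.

Q* = √(2DS/H) · √((H + b)/b)
   = √(2 × 46,200 × 100 / 16) · √((16 + 71) / 71)
   = 759.934 × 1.1070 ≈ 841.21

841 rolls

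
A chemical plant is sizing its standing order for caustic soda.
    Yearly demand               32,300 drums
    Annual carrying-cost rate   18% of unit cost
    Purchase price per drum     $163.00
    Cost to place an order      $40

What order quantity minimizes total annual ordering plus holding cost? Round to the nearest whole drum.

Holding cost per drum per year: H = 18% × $163 = $29.3400
Q* = √(2·D·S / H) = √(2·32,300·40 / 29.34) = √88,070.9 ≈ 296.77

297 drums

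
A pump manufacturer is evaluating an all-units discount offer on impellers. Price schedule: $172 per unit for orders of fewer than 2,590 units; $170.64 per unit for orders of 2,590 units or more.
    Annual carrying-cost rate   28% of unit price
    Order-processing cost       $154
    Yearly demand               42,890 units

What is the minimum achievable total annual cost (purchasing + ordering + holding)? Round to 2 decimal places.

H₁ = 28%×$172 = $48.1600;  H₂ = 28%×$170.64 = $47.7792
EOQ₁ = √(2×42,890×154/48.1600) = 523.73  (< 2,590, feasible at tier 1)
EOQ₂ = √(2×42,890×154/47.7792) = 525.82  (< 2,590 → use Q = 2,590 at tier-2 price)
TC(tier 1 (EOQ₁), Q≈523.7) = $7,402,302.99
TC(tier 2, Q≈2,590.0) = $7,383,173.88
Minimum at tier 2: $7,383,173.88

$7,383,173.88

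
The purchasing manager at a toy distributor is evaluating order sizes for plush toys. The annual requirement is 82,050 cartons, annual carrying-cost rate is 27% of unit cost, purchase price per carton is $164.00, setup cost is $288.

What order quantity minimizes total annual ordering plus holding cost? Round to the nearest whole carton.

H = i·C = 0.27 × $164 = $44.2800 per carton-year
Optimal lot size Q* = (2 × 82,050 × $288 / $44.28)^½ ≈ 1,033.11

1,033 cartons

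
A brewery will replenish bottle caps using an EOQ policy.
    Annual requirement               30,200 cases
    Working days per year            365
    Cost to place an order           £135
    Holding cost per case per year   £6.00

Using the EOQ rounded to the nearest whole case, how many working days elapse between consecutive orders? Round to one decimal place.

EOQ = √(2DS/H) = √(2 × 30,200 × 135 / 6)
    = √(1,359,000.00) ≈ 1,165.76 → Q = 1,166 cases
Cycle time = (working days × Q)/D = (365 × 1,166) / 30,200 = 14.092 days

14.1 days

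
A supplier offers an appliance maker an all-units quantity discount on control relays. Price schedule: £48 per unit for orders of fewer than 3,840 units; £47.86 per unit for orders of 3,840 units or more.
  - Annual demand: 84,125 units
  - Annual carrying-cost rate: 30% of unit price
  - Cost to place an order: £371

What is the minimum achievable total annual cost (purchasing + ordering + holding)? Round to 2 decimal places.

£4,061,917.56

H₁ = 30%×£48 = £14.4000;  H₂ = 30%×£47.86 = £14.3580
EOQ₁ = √(2×84,125×371/14.4000) = 2,082.01  (< 3,840, feasible at tier 1)
EOQ₂ = √(2×84,125×371/14.3580) = 2,085.06  (< 3,840 → use Q = 3,840 at tier-2 price)
TC(tier 1 (EOQ₁), Q≈2,082.0) = £4,067,980.97
TC(tier 2, Q≈3,840.0) = £4,061,917.56
Minimum at tier 2: £4,061,917.56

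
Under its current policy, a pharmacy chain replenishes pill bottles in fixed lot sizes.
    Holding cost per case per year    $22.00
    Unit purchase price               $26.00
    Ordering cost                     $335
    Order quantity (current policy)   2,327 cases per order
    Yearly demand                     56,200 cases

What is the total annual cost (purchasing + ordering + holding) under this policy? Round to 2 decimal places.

$1,494,887.67

Annual ordering cost = (D/Q)·S = (56,200/2,327) × 335 = $8,090.67
Annual holding cost  = (Q/2)·H = (2,327/2) × 22 = $25,597.00
Purchase cost = D·C = 56,200 × 26 = $1,461,200.00
Total = $8,090.67 + $25,597.00 + $1,461,200.00 = $1,494,887.67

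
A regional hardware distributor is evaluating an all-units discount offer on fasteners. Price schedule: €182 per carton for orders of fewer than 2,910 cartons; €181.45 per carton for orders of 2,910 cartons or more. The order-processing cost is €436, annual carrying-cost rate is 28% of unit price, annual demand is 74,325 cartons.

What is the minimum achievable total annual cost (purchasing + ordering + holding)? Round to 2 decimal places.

€13,571,329.96

H₁ = 28%×€182 = €50.9600;  H₂ = 28%×€181.45 = €50.8060
EOQ₁ = √(2×74,325×436/50.9600) = 1,127.75  (< 2,910, feasible at tier 1)
EOQ₂ = √(2×74,325×436/50.8060) = 1,129.45  (< 2,910 → use Q = 2,910 at tier-2 price)
TC(tier 1 (EOQ₁), Q≈1,127.7) = €13,584,619.90
TC(tier 2, Q≈2,910.0) = €13,571,329.96
Minimum at tier 2: €13,571,329.96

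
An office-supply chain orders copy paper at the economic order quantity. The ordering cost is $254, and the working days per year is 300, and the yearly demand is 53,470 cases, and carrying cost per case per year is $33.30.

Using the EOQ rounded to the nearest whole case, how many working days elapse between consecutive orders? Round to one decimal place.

5.1 days

2DS/H = 2·53,470·254/33.3 = 815,698.50
EOQ = √815,698.50 ≈ 903.16 → Q = 903 cases
T = Q/D × 300 days = 903/53,470 × 300 = 5.066 days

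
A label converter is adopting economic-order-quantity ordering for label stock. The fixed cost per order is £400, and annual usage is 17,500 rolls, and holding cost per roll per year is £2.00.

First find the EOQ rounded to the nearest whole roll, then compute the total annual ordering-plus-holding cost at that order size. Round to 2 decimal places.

2DS/H = 2·17,500·400/2 = 7,000,000.00
EOQ = √7,000,000.00 ≈ 2,645.75 → Q = 2,646 rolls
Ordering: D/Q × S = 17,500/2,646 × £400 = £2,645.50
Holding:  Q/2 × H = 2,646/2 × £2 = £2,646.00
Total = £2,645.50 + £2,646.00 = £5,291.50

£5,291.50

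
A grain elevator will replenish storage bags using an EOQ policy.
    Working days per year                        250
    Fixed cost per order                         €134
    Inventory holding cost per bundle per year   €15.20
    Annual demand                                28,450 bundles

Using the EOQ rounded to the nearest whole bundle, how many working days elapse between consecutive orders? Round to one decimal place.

EOQ = √(2DS/H) = √(2 × 28,450 × 134 / 15.2)
    = √(501,618.42) ≈ 708.25 → Q = 708 bundles
Days between orders = 250 / (D/Q) = 250 / 40.184 ≈ 6.221

6.2 days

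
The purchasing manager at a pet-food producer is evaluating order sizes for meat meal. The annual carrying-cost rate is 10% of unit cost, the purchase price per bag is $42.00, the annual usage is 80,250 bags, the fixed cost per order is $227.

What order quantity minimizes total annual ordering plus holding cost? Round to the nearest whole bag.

Carrying cost H = $42 × 10% = $4.2000/bag/yr
Q* = √(2·D·S / H) = √(2·80,250·227 / 4.2) = √8,674,642.9 ≈ 2,945.27

2,945 bags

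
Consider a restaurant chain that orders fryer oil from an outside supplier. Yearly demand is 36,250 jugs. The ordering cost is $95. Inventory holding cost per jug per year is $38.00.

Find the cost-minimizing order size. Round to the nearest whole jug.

EOQ = √(2DS/H) = √(2 × 36,250 × 95 / 38)
    = √(181,250.00) ≈ 425.73

426 jugs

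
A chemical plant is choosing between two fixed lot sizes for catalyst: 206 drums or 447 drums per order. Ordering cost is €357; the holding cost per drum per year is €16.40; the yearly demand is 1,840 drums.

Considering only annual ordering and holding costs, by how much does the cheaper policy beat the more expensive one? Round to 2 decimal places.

Annual cost at Q: ordering D·S/Q plus holding Q·H/2.
TC(206) = (1,840/206)×357 + (206/2)×16.4 = €4,877.94
TC(447) = (1,840/447)×357 + (447/2)×16.4 = €5,134.93
|ΔTC| = |€4,877.94 − €5,134.93| = €256.99

€256.99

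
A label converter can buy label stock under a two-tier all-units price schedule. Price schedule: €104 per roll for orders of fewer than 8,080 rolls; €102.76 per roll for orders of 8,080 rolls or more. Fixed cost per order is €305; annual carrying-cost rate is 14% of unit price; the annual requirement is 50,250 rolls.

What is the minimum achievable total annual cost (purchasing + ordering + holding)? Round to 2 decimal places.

€5,223,707.87

H₁ = 14%×€104 = €14.5600;  H₂ = 14%×€102.76 = €14.3864
EOQ₁ = √(2×50,250×305/14.5600) = 1,450.95  (< 8,080, feasible at tier 1)
EOQ₂ = √(2×50,250×305/14.3864) = 1,459.68  (< 8,080 → use Q = 8,080 at tier-2 price)
TC(tier 1 (EOQ₁), Q≈1,450.9) = €5,247,125.82
TC(tier 2, Q≈8,080.0) = €5,223,707.87
Minimum at tier 2: €5,223,707.87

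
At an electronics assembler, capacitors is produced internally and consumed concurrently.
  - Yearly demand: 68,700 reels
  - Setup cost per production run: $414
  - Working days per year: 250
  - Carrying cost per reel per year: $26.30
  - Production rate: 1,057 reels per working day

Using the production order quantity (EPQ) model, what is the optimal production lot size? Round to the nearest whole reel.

d = 68,700/250 = 274.8000 reels/day;  effective holding cost H(1 − d/p) = 26.3·(1 − 274.8000/1057) = 19.46250
Q* = √(2DS / H_eff) = √(2·68,700·414 / 19.46250) ≈ 1,709.60

1,710 reels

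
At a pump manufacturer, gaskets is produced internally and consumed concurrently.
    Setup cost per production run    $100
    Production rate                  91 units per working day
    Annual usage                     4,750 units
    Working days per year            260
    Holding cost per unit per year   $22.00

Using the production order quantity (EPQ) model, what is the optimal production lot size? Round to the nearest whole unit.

232 units

Daily demand d = 4,750/260 = 18.269; p = 91; 1 − d/p = 0.79924
EPQ = √(2DS / (H(1 − d/p)))
    = √(2 × 4,750 × 100 / (22 × 0.79924)) ≈ 232.44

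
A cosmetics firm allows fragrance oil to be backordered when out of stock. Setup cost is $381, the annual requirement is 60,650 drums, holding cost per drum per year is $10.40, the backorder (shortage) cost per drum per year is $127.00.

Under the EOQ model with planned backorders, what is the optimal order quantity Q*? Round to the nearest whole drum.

2,193 drums

Basic EOQ = √(2·60,650·381/10.4) = 2,108.027
Backorder adjustment √((H+b)/b) = √((10.4+127)/127) = 1.0401
Q* = 2,108.027 × 1.0401 ≈ 2,192.64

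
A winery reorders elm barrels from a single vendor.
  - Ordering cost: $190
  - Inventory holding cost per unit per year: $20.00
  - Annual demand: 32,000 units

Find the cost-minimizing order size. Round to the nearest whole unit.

780 units

Optimal lot size Q* = (2 × 32,000 × $190 / $20)^½ ≈ 779.74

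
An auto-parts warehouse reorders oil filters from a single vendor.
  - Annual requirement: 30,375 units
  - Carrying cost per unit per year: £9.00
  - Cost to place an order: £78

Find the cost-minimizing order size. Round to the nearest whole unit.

726 units

Q* = √(2·D·S / H) = √(2·30,375·78 / 9) = √526,500.0 ≈ 725.60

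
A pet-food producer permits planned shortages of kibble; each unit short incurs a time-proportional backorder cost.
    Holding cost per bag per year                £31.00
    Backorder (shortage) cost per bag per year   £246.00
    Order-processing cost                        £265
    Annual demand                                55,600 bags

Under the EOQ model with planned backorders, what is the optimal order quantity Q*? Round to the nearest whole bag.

1,035 bags

Basic EOQ = √(2·55,600·265/31) = 974.977
Backorder adjustment √((H+b)/b) = √((31+246)/246) = 1.0611
Q* = 974.977 × 1.0611 ≈ 1,034.59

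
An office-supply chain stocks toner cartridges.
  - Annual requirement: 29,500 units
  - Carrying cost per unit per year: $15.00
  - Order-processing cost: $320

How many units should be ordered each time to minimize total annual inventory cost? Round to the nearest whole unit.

1,122 units

Q* = √(2·D·S / H) = √(2·29,500·320 / 15) = √1,258,666.7 ≈ 1,121.90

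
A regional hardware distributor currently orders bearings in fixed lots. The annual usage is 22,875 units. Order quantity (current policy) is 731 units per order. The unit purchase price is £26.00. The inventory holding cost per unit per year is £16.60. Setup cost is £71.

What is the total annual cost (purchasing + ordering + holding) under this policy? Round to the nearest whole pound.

Orders/yr = 22,875/731 = 31.293; ordering cost = 31.293 × £71 = £2,221.79
Average inventory = 731/2 = 365.5; holding cost = 365.5 × £16.6 = £6,067.30
Purchase cost = D·C = 22,875 × 26 = £594,750.00
Total = £2,221.79 + £6,067.30 + £594,750.00 = £603,039.09

£603,039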